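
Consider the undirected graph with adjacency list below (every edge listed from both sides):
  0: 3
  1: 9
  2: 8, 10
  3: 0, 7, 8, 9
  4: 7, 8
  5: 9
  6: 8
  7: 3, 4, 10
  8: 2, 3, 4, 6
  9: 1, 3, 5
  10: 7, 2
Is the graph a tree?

No

The graph has 11 vertices and 12 edges.
Connected but with 12 > 10 edges, so it has a cycle and is not a tree.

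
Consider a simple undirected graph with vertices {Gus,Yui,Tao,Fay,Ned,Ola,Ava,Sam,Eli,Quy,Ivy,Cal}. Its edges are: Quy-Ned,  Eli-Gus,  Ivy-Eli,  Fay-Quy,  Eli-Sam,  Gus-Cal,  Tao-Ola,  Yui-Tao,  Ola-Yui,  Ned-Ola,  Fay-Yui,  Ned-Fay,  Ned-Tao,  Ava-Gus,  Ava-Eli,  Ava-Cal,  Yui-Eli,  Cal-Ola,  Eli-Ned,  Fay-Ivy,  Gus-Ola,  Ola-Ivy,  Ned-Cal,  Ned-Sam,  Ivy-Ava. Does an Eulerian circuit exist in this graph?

Degrees: Gus:4, Yui:4, Tao:3, Fay:4, Ned:7, Ola:6, Ava:4, Sam:2, Eli:6, Quy:2, Ivy:4, Cal:4
Tao, Ned have odd degree; an Eulerian circuit needs every degree to be even, so none exists.

No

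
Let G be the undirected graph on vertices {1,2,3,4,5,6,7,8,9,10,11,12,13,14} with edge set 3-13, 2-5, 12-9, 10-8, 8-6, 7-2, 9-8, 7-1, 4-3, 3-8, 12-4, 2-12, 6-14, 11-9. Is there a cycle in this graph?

|V| = 14, |E| = 14, number of components = 1.
Since 14 > 14 - 1, a cycle must exist; for instance 12-9-8-3-4-12.

Yes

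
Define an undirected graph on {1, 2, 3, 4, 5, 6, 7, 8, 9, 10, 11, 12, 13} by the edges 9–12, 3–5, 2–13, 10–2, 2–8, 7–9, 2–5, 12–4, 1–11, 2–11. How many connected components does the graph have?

3

Component: {6}
Component: {4, 7, 9, 12}
Component: {1, 2, 3, 5, 8, 10, 11, 13}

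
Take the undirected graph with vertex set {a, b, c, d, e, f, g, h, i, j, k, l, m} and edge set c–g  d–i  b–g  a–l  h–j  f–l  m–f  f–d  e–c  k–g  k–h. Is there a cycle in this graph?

No

The graph has 13 vertices, 11 edges, and 2 connected components.
A forest on 13 vertices with 2 components has exactly 11 edges, which matches — so no cycle.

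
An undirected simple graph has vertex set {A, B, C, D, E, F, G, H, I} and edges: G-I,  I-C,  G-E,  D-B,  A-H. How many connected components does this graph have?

Component: {F}
Component: {A, H}
Component: {B, D}
Component: {C, E, G, I}

4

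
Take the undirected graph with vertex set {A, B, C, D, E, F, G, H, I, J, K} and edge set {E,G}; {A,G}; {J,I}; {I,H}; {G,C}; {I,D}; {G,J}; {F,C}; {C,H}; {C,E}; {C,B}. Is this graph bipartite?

E-C-G-E is an odd cycle (length 3), and a bipartite graph can contain only even cycles.

No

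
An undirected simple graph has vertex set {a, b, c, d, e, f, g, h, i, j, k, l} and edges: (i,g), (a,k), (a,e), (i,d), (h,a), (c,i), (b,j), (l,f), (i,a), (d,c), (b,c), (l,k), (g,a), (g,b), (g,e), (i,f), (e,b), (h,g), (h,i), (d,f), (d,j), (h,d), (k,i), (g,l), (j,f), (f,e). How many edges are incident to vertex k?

3

Neighbors of k: a, i, l.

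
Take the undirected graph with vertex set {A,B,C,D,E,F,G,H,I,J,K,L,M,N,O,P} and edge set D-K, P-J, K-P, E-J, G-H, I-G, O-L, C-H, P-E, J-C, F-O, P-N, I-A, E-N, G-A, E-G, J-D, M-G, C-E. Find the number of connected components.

3

Component: {B}
Component: {F, L, O}
Component: {A, C, D, E, G, H, I, J, K, M, N, P}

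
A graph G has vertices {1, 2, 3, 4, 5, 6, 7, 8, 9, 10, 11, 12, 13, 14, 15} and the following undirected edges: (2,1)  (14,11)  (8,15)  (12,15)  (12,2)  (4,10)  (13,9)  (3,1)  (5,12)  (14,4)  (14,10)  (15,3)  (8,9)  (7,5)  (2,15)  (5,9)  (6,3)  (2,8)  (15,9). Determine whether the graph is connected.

Component: {4, 10, 11, 14}
Component: {1, 2, 3, 5, 6, 7, 8, 9, 12, 13, 15}
There are 2 separate components, so the graph is not connected.

No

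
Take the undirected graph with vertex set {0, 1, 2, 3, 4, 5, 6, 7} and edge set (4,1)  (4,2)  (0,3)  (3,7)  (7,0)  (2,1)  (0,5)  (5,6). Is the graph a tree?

No

|V| = 8, |E| = 8.
It is not connected, so it is not a tree.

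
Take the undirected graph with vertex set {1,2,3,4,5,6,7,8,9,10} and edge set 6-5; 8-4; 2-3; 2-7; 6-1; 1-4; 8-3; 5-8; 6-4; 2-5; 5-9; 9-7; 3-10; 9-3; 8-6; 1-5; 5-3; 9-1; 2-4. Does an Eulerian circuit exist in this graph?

Degrees: 1:4, 2:4, 3:5, 4:4, 5:6, 6:4, 7:2, 8:4, 9:4, 10:1
3, 10 have odd degree; an Eulerian circuit needs every degree to be even, so none exists.

No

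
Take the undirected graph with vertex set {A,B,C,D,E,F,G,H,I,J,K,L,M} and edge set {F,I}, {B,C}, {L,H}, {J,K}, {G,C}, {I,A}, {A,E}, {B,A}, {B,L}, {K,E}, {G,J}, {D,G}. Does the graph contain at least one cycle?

Yes

|V| = 13, |E| = 12, number of components = 2.
Since 12 > 13 - 2, a cycle must exist; for instance A-B-C-G-J-K-E-A.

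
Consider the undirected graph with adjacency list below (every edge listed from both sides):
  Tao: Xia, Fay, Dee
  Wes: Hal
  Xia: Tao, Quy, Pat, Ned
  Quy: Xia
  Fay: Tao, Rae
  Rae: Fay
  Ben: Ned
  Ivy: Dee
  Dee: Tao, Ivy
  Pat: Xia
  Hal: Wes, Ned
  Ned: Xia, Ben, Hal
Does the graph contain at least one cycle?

No

|V| = 12, |E| = 11, number of components = 1.
Since 11 = 12 - 1, the graph is a forest and contains no cycle.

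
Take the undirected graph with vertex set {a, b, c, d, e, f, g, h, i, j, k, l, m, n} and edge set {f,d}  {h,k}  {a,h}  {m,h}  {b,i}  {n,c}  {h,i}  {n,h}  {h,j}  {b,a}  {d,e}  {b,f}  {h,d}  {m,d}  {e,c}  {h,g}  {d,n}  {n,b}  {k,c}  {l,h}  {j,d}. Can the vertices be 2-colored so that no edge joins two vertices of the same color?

The cycle h-d-n-h has length 3, which is odd, so the graph is not bipartite.

No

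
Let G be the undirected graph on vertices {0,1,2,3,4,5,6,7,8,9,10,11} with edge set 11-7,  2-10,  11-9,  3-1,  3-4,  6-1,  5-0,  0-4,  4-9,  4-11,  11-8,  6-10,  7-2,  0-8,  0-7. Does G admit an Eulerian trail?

Degrees: 0:4, 1:2, 2:2, 3:2, 4:4, 5:1, 6:2, 7:3, 8:2, 9:2, 10:2, 11:4
Odd-degree vertices: 5, 7 (2 total).
The non-isolated vertices are connected and exactly 2 have odd degree, so an Eulerian trail exists (from 5 to 7).

Yes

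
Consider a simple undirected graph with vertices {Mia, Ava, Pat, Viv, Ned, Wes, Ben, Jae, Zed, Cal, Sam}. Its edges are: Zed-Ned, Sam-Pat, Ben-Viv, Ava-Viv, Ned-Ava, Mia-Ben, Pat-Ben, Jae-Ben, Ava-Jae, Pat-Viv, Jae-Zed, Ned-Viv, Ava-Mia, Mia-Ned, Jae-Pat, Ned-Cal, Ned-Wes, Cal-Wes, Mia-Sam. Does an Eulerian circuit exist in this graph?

Yes

Degrees: Mia:4, Ava:4, Pat:4, Viv:4, Ned:6, Wes:2, Ben:4, Jae:4, Zed:2, Cal:2, Sam:2
All degrees are even and the non-isolated vertices are connected — an Eulerian circuit exists.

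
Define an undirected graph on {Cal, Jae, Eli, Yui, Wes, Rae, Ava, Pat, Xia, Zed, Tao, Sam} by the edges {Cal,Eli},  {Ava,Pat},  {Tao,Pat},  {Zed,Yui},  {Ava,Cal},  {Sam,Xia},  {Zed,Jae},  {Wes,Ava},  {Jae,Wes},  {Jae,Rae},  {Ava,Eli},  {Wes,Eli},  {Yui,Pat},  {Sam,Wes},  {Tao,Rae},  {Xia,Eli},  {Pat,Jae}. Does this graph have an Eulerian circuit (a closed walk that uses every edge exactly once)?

Degrees: Cal:2, Jae:4, Eli:4, Yui:2, Wes:4, Rae:2, Ava:4, Pat:4, Xia:2, Zed:2, Tao:2, Sam:2
All degrees are even and the non-isolated vertices are connected — an Eulerian circuit exists.

Yes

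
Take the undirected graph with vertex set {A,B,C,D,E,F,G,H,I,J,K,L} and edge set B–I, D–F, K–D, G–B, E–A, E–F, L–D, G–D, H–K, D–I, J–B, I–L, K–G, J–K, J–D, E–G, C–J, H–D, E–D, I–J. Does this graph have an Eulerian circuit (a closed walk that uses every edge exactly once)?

Degrees: A:1, B:3, C:1, D:8, E:4, F:2, G:4, H:2, I:4, J:5, K:4, L:2
Vertices with odd degree: A, B, C, J. An Eulerian circuit requires all degrees even.

No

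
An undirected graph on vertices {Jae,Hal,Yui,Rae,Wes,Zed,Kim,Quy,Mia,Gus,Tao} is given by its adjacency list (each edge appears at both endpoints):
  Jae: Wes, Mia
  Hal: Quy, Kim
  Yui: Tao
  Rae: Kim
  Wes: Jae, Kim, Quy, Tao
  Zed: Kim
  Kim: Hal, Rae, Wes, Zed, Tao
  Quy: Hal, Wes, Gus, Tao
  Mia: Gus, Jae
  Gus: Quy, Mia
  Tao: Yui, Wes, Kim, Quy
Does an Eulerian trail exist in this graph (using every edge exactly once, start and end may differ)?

Degrees: Jae:2, Hal:2, Yui:1, Rae:1, Wes:4, Zed:1, Kim:5, Quy:4, Mia:2, Gus:2, Tao:4
Odd-degree vertices: Yui, Rae, Zed, Kim (4 total).
With 4 odd-degree vertices (more than two), no single trail can use every edge.

No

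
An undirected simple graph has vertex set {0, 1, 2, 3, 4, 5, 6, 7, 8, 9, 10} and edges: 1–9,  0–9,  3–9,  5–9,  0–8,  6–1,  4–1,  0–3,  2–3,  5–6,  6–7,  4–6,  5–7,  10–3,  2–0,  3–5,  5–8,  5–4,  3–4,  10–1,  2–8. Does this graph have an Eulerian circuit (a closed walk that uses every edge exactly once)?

Degrees: 0:4, 1:4, 2:3, 3:6, 4:4, 5:6, 6:4, 7:2, 8:3, 9:4, 10:2
2, 8 have odd degree; an Eulerian circuit needs every degree to be even, so none exists.

No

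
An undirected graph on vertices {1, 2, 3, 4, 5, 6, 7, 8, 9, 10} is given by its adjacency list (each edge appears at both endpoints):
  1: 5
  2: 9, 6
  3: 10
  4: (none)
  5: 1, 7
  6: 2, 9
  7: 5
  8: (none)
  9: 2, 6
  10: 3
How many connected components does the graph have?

Component: {4}
Component: {8}
Component: {3, 10}
Component: {1, 5, 7}
Component: {2, 6, 9}

5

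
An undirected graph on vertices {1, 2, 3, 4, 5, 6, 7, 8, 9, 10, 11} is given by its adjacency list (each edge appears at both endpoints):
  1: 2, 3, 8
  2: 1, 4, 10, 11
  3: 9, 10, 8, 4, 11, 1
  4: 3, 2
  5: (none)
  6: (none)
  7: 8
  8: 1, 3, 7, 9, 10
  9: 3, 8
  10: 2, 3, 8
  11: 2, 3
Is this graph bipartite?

No

The cycle 1-8-3-1 has length 3, which is odd, so the graph is not bipartite.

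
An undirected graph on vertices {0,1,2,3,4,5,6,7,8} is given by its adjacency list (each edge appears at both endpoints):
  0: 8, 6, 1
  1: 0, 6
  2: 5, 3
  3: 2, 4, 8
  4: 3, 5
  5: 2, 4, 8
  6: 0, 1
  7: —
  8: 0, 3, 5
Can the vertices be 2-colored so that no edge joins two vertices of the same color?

No

The cycle 6-1-0-6 has length 3, which is odd, so the graph is not bipartite.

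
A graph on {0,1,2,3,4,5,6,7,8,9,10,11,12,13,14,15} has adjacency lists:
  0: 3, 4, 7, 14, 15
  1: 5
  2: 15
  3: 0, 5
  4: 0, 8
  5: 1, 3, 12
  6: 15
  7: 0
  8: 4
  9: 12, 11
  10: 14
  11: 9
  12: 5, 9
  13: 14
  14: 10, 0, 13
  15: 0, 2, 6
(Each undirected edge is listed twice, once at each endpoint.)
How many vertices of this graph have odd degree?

12

Degrees: 0:5, 1:1, 2:1, 3:2, 4:2, 5:3, 6:1, 7:1, 8:1, 9:2, 10:1, 11:1, 12:2, 13:1, 14:3, 15:3
Odd-degree vertices: 0, 1, 2, 5, 6, 7, 8, 10, 11, 13, 14, 15.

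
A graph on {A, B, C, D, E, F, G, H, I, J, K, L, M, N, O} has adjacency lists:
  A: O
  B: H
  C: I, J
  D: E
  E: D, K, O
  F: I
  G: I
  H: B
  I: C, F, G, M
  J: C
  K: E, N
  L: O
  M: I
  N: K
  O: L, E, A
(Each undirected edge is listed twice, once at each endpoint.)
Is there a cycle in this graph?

No

|V| = 15, |E| = 12, number of components = 3.
Since 12 = 15 - 3, the graph is a forest and contains no cycle.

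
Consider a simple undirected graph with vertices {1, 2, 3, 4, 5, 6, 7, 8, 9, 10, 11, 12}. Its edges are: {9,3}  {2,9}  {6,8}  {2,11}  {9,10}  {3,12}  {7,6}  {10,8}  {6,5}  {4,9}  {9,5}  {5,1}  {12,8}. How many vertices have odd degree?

8

Degrees: 1:1, 2:2, 3:2, 4:1, 5:3, 6:3, 7:1, 8:3, 9:5, 10:2, 11:1, 12:2
Odd-degree vertices: 1, 4, 5, 6, 7, 8, 9, 11.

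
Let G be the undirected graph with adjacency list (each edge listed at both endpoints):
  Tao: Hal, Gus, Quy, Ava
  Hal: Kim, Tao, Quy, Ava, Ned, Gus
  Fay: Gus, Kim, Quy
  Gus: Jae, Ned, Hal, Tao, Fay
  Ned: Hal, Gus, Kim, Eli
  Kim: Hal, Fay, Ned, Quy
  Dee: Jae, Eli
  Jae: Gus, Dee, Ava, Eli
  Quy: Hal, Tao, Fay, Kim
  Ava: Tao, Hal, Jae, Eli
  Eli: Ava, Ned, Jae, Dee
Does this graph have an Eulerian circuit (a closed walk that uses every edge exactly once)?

Degrees: Tao:4, Hal:6, Fay:3, Gus:5, Ned:4, Kim:4, Dee:2, Jae:4, Quy:4, Ava:4, Eli:4
Fay, Gus have odd degree; an Eulerian circuit needs every degree to be even, so none exists.

No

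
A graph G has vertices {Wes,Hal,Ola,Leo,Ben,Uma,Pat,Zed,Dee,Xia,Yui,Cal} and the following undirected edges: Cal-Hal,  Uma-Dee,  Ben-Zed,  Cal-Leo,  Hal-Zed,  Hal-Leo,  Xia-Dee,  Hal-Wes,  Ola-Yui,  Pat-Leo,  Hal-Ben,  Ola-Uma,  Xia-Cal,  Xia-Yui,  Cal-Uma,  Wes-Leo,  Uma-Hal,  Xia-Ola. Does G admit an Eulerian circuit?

Degrees: Wes:2, Hal:6, Ola:3, Leo:4, Ben:2, Uma:4, Pat:1, Zed:2, Dee:2, Xia:4, Yui:2, Cal:4
Vertices with odd degree: Ola, Pat. An Eulerian circuit requires all degrees even.

No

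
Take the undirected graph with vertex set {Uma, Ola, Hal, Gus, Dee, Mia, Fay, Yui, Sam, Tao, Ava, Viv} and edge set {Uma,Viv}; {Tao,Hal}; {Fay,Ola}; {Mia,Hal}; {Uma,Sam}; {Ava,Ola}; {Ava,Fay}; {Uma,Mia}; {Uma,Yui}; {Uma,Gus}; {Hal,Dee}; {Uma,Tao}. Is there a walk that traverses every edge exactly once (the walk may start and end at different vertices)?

Degrees: Uma:6, Ola:2, Hal:3, Gus:1, Dee:1, Mia:2, Fay:2, Yui:1, Sam:1, Tao:2, Ava:2, Viv:1
Odd-degree vertices: Hal, Gus, Dee, Yui, Sam, Viv (6 total).
With 6 odd-degree vertices (more than two), no single trail can use every edge.

No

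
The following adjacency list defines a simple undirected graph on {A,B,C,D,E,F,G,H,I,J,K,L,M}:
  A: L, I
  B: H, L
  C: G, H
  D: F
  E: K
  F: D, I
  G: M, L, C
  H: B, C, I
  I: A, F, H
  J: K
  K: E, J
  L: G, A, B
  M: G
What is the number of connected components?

Component: {E, J, K}
Component: {A, B, C, D, F, G, H, I, L, M}

2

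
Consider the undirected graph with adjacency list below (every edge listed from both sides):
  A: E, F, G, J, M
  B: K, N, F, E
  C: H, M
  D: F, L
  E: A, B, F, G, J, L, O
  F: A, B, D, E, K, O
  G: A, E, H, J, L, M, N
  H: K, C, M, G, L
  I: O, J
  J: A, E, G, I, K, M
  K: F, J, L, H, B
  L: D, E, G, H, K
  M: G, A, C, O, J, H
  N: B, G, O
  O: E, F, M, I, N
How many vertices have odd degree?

Degrees: A:5, B:4, C:2, D:2, E:7, F:6, G:7, H:5, I:2, J:6, K:5, L:5, M:6, N:3, O:5
Odd-degree vertices: A, E, G, H, K, L, N, O.

8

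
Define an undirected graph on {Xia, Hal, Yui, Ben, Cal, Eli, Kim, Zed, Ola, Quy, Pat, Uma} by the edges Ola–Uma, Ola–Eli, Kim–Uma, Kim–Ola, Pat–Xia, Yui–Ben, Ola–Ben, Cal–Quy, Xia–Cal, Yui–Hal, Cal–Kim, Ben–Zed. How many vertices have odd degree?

8

Degrees: Xia:2, Hal:1, Yui:2, Ben:3, Cal:3, Eli:1, Kim:3, Zed:1, Ola:4, Quy:1, Pat:1, Uma:2
Odd-degree vertices: Hal, Ben, Cal, Eli, Kim, Zed, Quy, Pat.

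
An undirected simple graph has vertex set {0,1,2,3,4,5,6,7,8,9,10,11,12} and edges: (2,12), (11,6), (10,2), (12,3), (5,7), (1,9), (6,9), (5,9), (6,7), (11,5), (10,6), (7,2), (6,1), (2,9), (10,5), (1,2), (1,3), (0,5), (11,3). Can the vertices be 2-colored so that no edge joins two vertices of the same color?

No

2-9-1-2 is an odd cycle (length 3), and a bipartite graph can contain only even cycles.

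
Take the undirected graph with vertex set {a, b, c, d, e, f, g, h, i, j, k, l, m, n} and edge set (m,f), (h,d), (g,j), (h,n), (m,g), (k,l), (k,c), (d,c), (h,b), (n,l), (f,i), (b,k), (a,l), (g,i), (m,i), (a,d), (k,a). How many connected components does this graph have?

3

Component: {e}
Component: {f, g, i, j, m}
Component: {a, b, c, d, h, k, l, n}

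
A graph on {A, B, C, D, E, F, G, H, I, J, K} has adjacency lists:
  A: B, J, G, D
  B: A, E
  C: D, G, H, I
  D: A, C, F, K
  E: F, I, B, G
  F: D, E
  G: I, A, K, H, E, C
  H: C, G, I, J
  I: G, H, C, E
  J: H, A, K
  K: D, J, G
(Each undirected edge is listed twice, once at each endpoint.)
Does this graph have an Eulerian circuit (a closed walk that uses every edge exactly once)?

Degrees: A:4, B:2, C:4, D:4, E:4, F:2, G:6, H:4, I:4, J:3, K:3
J, K have odd degree; an Eulerian circuit needs every degree to be even, so none exists.

No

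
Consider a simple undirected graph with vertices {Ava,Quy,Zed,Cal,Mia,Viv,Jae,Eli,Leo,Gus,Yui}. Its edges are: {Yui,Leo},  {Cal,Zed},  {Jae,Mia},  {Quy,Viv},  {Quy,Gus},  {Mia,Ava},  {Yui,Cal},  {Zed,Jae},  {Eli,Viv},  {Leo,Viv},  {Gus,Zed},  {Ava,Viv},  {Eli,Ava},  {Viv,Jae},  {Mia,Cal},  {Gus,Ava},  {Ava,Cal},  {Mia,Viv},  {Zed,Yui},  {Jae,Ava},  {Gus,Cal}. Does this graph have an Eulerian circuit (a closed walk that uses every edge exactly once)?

No

Degrees: Ava:6, Quy:2, Zed:4, Cal:5, Mia:4, Viv:6, Jae:4, Eli:2, Leo:2, Gus:4, Yui:3
Cal, Yui have odd degree; an Eulerian circuit needs every degree to be even, so none exists.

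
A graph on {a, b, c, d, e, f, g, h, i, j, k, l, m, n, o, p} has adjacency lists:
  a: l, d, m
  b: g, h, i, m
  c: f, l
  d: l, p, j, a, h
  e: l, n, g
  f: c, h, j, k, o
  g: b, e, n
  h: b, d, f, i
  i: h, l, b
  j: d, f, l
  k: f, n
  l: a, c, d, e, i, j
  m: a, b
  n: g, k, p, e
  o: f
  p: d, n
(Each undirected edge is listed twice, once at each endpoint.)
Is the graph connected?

A breadth-first search from a visits a, d, m, l, p, j, h, b, e, i, c, n, f, g, k, o — all 16 vertices — so the graph is connected.

Yes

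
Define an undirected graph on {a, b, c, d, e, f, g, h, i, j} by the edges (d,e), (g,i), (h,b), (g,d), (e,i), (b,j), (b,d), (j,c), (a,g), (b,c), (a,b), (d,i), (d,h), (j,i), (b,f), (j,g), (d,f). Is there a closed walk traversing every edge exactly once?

Yes

Degrees: a:2, b:6, c:2, d:6, e:2, f:2, g:4, h:2, i:4, j:4
Every vertex has even degree and the edges form a single connected piece, so an Eulerian circuit exists.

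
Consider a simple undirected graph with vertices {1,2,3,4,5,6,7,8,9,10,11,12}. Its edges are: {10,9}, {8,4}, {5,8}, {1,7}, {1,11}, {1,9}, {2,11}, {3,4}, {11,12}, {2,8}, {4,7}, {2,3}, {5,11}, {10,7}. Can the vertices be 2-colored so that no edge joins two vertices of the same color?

Yes

Color {3, 6, 7, 8, 9, 11} black and {1, 2, 4, 5, 10, 12} white. No edge joins two same-colored vertices, so the graph is bipartite.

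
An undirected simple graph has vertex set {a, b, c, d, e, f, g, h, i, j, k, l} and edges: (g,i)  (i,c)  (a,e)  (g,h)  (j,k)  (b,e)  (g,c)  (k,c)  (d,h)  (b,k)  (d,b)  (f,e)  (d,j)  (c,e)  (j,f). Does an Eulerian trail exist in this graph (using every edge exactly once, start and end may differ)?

Degrees: a:1, b:3, c:4, d:3, e:4, f:2, g:3, h:2, i:2, j:3, k:3, l:0
Odd-degree vertices: a, b, d, g, j, k (6 total).
An Eulerian trail requires 0 or 2 odd-degree vertices; here there are 6.

No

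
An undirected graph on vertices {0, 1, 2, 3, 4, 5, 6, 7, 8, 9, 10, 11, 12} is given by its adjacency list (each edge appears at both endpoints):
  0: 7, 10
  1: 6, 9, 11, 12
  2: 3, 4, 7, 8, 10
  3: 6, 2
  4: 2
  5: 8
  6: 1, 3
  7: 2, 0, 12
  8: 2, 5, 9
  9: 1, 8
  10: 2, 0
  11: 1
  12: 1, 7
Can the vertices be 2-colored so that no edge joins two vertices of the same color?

Partition the vertices as {1, 3, 4, 7, 8, 10} vs {0, 2, 5, 6, 9, 11, 12}. Each listed edge has one endpoint in each part, so the graph is bipartite.

Yes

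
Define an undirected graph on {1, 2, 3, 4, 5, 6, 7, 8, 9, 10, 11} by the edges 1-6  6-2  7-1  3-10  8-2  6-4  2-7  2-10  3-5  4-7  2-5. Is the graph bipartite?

Color {5, 6, 7, 8, 9, 10, 11} black and {1, 2, 3, 4} white. No edge joins two same-colored vertices, so the graph is bipartite.

Yes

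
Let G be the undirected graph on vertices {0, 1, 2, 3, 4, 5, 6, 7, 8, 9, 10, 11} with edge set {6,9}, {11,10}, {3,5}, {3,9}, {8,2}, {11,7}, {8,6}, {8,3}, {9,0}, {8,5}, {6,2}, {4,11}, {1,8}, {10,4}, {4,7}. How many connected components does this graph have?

Component: {4, 7, 10, 11}
Component: {0, 1, 2, 3, 5, 6, 8, 9}

2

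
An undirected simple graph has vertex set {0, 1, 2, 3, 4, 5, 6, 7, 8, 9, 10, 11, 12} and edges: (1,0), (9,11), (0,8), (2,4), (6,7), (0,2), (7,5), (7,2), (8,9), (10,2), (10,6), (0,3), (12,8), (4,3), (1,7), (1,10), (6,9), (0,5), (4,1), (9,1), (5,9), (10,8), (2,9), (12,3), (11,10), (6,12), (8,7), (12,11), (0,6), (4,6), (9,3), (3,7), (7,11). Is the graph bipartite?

Yes

Partition the vertices as {1, 2, 3, 5, 6, 8, 11} vs {0, 4, 7, 9, 10, 12}. Each listed edge has one endpoint in each part, so the graph is bipartite.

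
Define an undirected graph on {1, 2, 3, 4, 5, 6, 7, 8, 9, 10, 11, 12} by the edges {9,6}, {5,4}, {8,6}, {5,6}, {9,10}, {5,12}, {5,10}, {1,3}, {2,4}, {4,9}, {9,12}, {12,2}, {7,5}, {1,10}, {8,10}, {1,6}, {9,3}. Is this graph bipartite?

A valid 2-coloring puts {3, 4, 6, 7, 10, 11, 12} on one side and {1, 2, 5, 8, 9} on the other; every edge crosses between the two sides.

Yes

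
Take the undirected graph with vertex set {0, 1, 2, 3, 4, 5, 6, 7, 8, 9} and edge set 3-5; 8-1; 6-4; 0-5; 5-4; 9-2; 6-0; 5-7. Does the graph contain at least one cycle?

Yes

|V| = 10, |E| = 8, number of components = 3.
One cycle is 0-5-4-6-0.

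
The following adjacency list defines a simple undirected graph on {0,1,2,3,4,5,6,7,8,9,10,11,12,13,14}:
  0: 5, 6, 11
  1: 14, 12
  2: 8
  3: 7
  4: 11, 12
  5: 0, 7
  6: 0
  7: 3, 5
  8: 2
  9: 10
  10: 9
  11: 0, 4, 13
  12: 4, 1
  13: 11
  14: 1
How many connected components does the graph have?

3

Component: {2, 8}
Component: {9, 10}
Component: {0, 1, 3, 4, 5, 6, 7, 11, 12, 13, 14}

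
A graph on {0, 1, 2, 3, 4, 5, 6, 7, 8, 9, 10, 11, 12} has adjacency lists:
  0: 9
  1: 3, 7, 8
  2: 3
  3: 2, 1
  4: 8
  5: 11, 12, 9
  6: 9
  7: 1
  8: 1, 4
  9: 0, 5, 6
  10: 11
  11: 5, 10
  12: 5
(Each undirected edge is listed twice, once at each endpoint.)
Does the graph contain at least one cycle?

No

|V| = 13, |E| = 11, number of components = 2.
A forest on 13 vertices with 2 components has exactly 11 edges, which matches — so no cycle.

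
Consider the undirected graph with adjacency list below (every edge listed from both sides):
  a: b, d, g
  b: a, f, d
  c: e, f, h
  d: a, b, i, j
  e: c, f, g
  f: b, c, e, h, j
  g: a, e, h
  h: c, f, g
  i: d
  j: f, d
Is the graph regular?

No

Degrees: a:3, b:3, c:3, d:4, e:3, f:5, g:3, h:3, i:1, j:2
Degrees are not all equal (e.g. deg(i)=1 but deg(f)=5); not regular.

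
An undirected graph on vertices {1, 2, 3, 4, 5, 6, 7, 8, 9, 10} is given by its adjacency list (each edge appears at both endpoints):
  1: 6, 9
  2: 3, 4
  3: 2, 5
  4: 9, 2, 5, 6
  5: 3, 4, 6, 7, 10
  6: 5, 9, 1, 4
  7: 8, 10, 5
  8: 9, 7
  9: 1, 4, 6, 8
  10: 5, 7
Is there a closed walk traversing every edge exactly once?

Degrees: 1:2, 2:2, 3:2, 4:4, 5:5, 6:4, 7:3, 8:2, 9:4, 10:2
5, 7 have odd degree; an Eulerian circuit needs every degree to be even, so none exists.

No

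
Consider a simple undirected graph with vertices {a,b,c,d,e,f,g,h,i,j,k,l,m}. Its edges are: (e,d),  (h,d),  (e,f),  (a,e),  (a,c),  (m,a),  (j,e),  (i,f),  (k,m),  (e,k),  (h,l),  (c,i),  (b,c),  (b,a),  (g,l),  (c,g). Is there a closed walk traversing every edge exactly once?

Degrees: a:4, b:2, c:4, d:2, e:5, f:2, g:2, h:2, i:2, j:1, k:2, l:2, m:2
e, j have odd degree; an Eulerian circuit needs every degree to be even, so none exists.

No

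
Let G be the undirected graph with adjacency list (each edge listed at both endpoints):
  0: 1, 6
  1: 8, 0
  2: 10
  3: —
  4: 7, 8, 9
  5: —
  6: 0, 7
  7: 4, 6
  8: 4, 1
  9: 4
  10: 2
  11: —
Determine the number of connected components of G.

Component: {3}
Component: {5}
Component: {11}
Component: {2, 10}
Component: {0, 1, 4, 6, 7, 8, 9}

5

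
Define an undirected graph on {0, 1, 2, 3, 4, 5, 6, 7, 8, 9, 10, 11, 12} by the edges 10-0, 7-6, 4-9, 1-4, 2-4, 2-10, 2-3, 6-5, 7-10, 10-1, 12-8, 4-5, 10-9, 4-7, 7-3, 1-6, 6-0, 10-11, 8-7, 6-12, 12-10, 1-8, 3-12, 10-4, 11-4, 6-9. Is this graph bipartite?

No

10-11-4-10 is an odd cycle (length 3), and a bipartite graph can contain only even cycles.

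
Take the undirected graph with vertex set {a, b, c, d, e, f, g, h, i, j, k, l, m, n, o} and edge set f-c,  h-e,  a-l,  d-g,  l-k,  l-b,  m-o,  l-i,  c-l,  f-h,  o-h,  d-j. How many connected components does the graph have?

3

Component: {n}
Component: {d, g, j}
Component: {a, b, c, e, f, h, i, k, l, m, o}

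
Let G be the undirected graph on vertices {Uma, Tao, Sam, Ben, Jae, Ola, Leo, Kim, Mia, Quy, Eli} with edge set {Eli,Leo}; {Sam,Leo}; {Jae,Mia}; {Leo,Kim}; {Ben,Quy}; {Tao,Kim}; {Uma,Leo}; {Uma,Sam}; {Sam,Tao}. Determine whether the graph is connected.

Component: {Ola}
Component: {Ben, Quy}
Component: {Jae, Mia}
Component: {Uma, Tao, Sam, Leo, Kim, Eli}
No edge joins these 4 groups, so the graph is disconnected.

No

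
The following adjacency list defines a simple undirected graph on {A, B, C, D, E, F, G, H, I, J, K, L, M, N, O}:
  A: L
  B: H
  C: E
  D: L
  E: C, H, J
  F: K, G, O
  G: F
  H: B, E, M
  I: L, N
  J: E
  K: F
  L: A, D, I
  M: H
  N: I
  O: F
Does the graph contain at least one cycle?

No

The graph has 15 vertices, 12 edges, and 3 connected components.
Since 12 = 15 - 3, the graph is a forest and contains no cycle.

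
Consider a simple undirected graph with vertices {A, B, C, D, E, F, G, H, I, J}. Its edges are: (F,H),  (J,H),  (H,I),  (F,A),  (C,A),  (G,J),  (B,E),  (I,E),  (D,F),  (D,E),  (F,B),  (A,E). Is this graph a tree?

No

|V| = 10, |E| = 12.
Connected but with 12 > 9 edges, so it has a cycle and is not a tree.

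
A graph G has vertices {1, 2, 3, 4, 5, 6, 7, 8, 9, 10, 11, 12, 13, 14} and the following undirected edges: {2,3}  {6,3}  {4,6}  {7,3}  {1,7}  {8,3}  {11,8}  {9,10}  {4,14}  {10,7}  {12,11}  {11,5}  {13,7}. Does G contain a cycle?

|V| = 14, |E| = 13, number of components = 1.
A forest on 14 vertices with 1 component has exactly 13 edges, which matches — so no cycle.

No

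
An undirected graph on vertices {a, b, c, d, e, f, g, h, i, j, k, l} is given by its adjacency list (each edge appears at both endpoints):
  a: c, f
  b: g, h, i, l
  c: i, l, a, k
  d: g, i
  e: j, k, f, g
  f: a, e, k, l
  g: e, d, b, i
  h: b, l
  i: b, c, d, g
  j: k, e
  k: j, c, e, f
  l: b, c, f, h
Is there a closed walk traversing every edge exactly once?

Degrees: a:2, b:4, c:4, d:2, e:4, f:4, g:4, h:2, i:4, j:2, k:4, l:4
Every vertex has even degree and the edges form a single connected piece, so an Eulerian circuit exists.

Yes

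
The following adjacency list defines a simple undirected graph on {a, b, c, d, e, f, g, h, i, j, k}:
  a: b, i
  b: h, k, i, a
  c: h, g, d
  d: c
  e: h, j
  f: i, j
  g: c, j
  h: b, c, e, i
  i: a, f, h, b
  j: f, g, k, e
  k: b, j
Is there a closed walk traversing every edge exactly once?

Degrees: a:2, b:4, c:3, d:1, e:2, f:2, g:2, h:4, i:4, j:4, k:2
c, d have odd degree; an Eulerian circuit needs every degree to be even, so none exists.

No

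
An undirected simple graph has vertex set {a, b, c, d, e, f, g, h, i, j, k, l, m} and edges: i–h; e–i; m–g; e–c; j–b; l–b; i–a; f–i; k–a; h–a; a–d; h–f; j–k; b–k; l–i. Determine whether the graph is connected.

No

Component: {g, m}
Component: {a, b, c, d, e, f, h, i, j, k, l}
No edge joins these 2 groups, so the graph is disconnected.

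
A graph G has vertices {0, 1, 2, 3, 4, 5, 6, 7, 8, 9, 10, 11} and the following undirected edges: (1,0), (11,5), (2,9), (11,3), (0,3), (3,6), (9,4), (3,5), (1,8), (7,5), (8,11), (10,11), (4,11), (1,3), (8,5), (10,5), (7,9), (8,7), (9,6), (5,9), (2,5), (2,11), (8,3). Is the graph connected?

Yes

A breadth-first search from 0 visits 0, 3, 1, 5, 6, 11, 8, 7, 2, 9, 10, 4 — all 12 vertices — so the graph is connected.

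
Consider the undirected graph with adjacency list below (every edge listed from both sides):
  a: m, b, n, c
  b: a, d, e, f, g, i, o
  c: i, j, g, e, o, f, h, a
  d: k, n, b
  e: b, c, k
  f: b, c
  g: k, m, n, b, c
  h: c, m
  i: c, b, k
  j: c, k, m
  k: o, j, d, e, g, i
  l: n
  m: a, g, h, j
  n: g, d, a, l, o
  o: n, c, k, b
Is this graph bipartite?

Partition the vertices as {b, c, k, m, n} vs {a, d, e, f, g, h, i, j, l, o}. Each listed edge has one endpoint in each part, so the graph is bipartite.

Yes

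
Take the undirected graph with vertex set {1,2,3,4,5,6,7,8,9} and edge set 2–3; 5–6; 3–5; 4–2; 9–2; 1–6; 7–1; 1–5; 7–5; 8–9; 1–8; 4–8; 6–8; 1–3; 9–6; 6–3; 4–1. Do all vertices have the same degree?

Degrees: 1:6, 2:3, 3:4, 4:3, 5:4, 6:5, 7:2, 8:4, 9:3
Degrees are not all equal (e.g. deg(7)=2 but deg(1)=6); not regular.

No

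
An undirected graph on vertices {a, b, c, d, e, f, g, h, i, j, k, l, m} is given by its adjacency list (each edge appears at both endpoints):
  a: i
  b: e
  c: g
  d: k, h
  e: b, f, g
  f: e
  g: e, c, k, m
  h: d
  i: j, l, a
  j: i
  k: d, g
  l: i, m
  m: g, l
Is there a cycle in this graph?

No

|V| = 13, |E| = 12, number of components = 1.
Since 12 = 13 - 1, the graph is a forest and contains no cycle.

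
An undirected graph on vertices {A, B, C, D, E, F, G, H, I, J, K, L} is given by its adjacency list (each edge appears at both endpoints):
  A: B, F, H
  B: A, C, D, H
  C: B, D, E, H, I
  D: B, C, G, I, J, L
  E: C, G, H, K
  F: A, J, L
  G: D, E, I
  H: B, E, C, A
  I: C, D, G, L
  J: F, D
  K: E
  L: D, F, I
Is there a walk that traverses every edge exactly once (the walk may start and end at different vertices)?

No

Degrees: A:3, B:4, C:5, D:6, E:4, F:3, G:3, H:4, I:4, J:2, K:1, L:3
Odd-degree vertices: A, C, F, G, K, L (6 total).
With 6 odd-degree vertices (more than two), no single trail can use every edge.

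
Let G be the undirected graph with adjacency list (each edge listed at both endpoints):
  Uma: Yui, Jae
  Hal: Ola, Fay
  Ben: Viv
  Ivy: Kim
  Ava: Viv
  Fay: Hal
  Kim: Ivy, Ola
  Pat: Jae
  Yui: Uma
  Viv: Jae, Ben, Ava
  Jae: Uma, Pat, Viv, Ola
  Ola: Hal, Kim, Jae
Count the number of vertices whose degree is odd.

Degrees: Uma:2, Hal:2, Ben:1, Ivy:1, Ava:1, Fay:1, Kim:2, Pat:1, Yui:1, Viv:3, Jae:4, Ola:3
Odd-degree vertices: Ben, Ivy, Ava, Fay, Pat, Yui, Viv, Ola.

8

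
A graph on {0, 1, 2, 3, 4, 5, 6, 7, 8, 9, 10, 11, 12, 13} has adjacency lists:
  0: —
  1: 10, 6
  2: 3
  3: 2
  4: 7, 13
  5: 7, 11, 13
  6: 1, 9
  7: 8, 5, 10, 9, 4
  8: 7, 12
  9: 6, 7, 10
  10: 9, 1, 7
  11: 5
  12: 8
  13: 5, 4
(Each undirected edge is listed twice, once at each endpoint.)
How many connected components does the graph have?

Component: {0}
Component: {2, 3}
Component: {1, 4, 5, 6, 7, 8, 9, 10, 11, 12, 13}

3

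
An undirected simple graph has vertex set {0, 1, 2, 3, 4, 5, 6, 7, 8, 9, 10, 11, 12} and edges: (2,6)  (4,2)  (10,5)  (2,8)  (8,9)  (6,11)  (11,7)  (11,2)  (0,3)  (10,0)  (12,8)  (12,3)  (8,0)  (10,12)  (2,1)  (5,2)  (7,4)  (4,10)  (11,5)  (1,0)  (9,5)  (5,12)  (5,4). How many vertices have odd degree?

Degrees: 0:4, 1:2, 2:6, 3:2, 4:4, 5:6, 6:2, 7:2, 8:4, 9:2, 10:4, 11:4, 12:4
Odd-degree vertices: none.

0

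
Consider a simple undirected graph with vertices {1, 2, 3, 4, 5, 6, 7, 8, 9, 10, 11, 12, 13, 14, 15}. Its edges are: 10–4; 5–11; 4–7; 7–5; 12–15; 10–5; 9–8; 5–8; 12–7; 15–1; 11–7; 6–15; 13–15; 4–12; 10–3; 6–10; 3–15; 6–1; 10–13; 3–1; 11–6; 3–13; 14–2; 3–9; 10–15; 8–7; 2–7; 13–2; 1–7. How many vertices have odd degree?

Degrees: 1:4, 2:3, 3:5, 4:3, 5:4, 6:4, 7:7, 8:3, 9:2, 10:6, 11:3, 12:3, 13:4, 14:1, 15:6
Odd-degree vertices: 2, 3, 4, 7, 8, 11, 12, 14.

8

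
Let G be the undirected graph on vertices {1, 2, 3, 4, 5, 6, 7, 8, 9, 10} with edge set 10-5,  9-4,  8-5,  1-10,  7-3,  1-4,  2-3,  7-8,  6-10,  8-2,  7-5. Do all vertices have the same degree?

Degrees: 1:2, 2:2, 3:2, 4:2, 5:3, 6:1, 7:3, 8:3, 9:1, 10:3
Vertex 6 has degree 1 while 5 has degree 3, so the graph is not regular.

No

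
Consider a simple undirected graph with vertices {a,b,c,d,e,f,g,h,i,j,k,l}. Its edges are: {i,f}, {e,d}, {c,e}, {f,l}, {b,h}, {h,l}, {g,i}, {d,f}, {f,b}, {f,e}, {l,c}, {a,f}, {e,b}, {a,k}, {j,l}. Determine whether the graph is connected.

Starting from a and exploring outward reaches every vertex (a, f, k, l, i, d, e, b, h, c, j, g); the graph is connected.

Yes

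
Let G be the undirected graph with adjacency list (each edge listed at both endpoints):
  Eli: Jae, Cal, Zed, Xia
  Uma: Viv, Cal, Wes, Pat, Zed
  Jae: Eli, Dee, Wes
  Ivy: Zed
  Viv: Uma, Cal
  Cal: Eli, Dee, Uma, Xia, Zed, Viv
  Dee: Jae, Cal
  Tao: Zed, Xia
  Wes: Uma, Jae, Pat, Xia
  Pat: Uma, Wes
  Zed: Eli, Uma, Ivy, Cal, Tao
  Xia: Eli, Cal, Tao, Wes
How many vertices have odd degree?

Degrees: Eli:4, Uma:5, Jae:3, Ivy:1, Viv:2, Cal:6, Dee:2, Tao:2, Wes:4, Pat:2, Zed:5, Xia:4
Odd-degree vertices: Uma, Jae, Ivy, Zed.

4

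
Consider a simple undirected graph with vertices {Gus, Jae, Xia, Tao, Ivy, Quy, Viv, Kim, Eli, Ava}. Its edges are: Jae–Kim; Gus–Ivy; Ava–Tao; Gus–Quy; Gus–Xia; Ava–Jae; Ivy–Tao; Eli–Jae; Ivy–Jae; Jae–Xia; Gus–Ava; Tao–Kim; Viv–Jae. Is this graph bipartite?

Color {Xia, Ivy, Quy, Viv, Kim, Eli, Ava} black and {Gus, Jae, Tao} white. No edge joins two same-colored vertices, so the graph is bipartite.

Yes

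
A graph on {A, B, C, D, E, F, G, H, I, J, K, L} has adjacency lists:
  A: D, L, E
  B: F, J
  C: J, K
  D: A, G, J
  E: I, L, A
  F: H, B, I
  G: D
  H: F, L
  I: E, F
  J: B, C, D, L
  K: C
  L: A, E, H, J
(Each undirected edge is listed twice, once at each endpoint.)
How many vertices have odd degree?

6

Degrees: A:3, B:2, C:2, D:3, E:3, F:3, G:1, H:2, I:2, J:4, K:1, L:4
Odd-degree vertices: A, D, E, F, G, K.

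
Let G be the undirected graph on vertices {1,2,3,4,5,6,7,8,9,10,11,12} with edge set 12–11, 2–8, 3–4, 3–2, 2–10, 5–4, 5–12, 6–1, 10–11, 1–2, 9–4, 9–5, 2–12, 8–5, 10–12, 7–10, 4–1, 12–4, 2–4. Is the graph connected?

A breadth-first search from 1 visits 1, 2, 6, 4, 10, 8, 12, 3, 9, 5, 11, 7 — all 12 vertices — so the graph is connected.

Yes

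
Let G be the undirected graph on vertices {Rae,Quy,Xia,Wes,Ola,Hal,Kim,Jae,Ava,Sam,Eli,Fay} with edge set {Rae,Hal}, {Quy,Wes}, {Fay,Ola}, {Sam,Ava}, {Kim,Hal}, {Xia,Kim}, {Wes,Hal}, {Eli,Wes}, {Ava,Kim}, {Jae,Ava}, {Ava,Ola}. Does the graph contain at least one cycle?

The graph has 12 vertices, 11 edges, and 1 connected component.
Since 11 = 12 - 1, the graph is a forest and contains no cycle.

No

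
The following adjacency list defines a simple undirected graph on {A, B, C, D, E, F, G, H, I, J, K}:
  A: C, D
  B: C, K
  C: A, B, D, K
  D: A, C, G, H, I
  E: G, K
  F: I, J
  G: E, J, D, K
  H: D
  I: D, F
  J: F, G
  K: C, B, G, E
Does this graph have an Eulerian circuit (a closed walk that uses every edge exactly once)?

Degrees: A:2, B:2, C:4, D:5, E:2, F:2, G:4, H:1, I:2, J:2, K:4
Vertices with odd degree: D, H. An Eulerian circuit requires all degrees even.

No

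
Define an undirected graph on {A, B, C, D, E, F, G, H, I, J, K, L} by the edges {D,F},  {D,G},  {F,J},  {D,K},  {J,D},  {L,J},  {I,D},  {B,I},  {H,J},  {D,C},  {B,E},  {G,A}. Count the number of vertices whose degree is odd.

Degrees: A:1, B:2, C:1, D:6, E:1, F:2, G:2, H:1, I:2, J:4, K:1, L:1
Odd-degree vertices: A, C, E, H, K, L.

6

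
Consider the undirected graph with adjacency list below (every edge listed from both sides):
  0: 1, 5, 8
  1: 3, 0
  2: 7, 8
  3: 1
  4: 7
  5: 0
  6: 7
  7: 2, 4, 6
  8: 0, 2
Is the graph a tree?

|V| = 9, |E| = 8.
Connected and |E| = |V| - 1, which characterizes a tree.

Yes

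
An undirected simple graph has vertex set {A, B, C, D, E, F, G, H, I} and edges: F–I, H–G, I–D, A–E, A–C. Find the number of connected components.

4

Component: {B}
Component: {G, H}
Component: {A, C, E}
Component: {D, F, I}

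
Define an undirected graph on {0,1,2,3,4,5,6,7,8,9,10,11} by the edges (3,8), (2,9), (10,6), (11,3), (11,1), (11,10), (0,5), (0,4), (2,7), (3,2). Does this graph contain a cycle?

The graph has 12 vertices, 10 edges, and 2 connected components.
Since 10 = 12 - 2, the graph is a forest and contains no cycle.

No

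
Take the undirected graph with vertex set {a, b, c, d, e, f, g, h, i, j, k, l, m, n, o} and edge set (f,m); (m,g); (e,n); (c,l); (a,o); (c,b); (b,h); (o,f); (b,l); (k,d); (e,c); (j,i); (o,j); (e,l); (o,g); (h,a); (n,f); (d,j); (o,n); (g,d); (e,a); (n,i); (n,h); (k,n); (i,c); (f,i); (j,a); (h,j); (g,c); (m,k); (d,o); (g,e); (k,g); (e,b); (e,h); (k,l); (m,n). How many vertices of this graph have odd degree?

Degrees: a:4, b:4, c:5, d:4, e:7, f:4, g:6, h:5, i:4, j:5, k:5, l:4, m:4, n:7, o:6
Odd-degree vertices: c, e, h, j, k, n.

6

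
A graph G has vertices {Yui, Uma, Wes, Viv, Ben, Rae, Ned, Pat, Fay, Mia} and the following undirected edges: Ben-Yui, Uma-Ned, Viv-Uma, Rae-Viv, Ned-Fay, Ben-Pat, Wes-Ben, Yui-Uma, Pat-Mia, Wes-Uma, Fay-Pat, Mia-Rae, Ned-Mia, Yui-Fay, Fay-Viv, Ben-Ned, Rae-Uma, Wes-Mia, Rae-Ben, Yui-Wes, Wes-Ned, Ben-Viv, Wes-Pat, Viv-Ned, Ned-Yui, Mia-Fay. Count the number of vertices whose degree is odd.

6

Degrees: Yui:5, Uma:5, Wes:6, Viv:5, Ben:6, Rae:4, Ned:7, Pat:4, Fay:5, Mia:5
Odd-degree vertices: Yui, Uma, Viv, Ned, Fay, Mia.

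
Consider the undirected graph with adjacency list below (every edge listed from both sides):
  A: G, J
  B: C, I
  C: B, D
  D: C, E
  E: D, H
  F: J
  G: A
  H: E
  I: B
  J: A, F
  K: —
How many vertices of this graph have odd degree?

Degrees: A:2, B:2, C:2, D:2, E:2, F:1, G:1, H:1, I:1, J:2, K:0
Odd-degree vertices: F, G, H, I.

4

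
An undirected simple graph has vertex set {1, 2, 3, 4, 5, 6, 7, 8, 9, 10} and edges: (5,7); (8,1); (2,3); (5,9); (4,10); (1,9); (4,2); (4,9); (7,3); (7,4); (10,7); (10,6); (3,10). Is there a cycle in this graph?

Yes

|V| = 10, |E| = 13, number of components = 1.
Since 13 > 10 - 1, a cycle must exist; for instance 4-10-3-2-4.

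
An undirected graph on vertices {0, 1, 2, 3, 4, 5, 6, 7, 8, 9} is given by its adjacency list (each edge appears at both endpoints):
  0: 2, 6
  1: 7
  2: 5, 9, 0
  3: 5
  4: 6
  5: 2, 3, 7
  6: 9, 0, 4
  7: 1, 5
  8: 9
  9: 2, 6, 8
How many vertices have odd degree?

8

Degrees: 0:2, 1:1, 2:3, 3:1, 4:1, 5:3, 6:3, 7:2, 8:1, 9:3
Odd-degree vertices: 1, 2, 3, 4, 5, 6, 8, 9.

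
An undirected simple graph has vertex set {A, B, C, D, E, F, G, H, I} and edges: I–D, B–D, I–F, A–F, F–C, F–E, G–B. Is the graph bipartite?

A valid 2-coloring puts {D, F, G, H} on one side and {A, B, C, E, I} on the other; every edge crosses between the two sides.

Yes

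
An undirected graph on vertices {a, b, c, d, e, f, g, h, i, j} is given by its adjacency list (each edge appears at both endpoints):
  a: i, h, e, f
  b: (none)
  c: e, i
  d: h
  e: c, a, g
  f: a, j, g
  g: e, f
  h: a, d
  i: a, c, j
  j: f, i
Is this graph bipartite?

Partition the vertices as {b, e, f, h, i} vs {a, c, d, g, j}. Each listed edge has one endpoint in each part, so the graph is bipartite.

Yes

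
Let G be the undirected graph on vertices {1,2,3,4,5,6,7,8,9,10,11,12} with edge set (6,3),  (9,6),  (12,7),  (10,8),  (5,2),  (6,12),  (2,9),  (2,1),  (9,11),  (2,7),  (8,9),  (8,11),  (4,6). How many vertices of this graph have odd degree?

6

Degrees: 1:1, 2:4, 3:1, 4:1, 5:1, 6:4, 7:2, 8:3, 9:4, 10:1, 11:2, 12:2
Odd-degree vertices: 1, 3, 4, 5, 8, 10.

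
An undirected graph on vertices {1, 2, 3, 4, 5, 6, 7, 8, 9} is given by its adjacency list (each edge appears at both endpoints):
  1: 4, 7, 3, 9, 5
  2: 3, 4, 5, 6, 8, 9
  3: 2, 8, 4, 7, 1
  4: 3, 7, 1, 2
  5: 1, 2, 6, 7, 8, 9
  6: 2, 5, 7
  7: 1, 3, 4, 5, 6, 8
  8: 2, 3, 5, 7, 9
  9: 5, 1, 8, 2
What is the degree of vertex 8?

5

Neighbors of 8: 2, 3, 5, 7, 9.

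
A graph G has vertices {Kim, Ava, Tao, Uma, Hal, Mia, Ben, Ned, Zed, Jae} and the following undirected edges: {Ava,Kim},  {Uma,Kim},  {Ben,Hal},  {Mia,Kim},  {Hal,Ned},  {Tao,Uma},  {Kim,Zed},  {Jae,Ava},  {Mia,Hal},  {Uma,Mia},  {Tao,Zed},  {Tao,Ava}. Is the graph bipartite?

Kim-Mia-Uma-Kim is an odd cycle (length 3), and a bipartite graph can contain only even cycles.

No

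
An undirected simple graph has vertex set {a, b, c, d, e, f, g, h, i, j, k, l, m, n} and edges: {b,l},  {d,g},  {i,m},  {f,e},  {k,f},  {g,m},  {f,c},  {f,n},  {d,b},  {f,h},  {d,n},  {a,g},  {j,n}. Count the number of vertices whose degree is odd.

Degrees: a:1, b:2, c:1, d:3, e:1, f:5, g:3, h:1, i:1, j:1, k:1, l:1, m:2, n:3
Odd-degree vertices: a, c, d, e, f, g, h, i, j, k, l, n.

12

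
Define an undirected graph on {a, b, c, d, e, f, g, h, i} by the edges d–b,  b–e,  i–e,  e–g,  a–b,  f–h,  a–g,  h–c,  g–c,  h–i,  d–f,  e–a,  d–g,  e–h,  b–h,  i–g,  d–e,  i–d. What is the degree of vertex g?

5

Neighbors of g: a, c, d, e, i.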